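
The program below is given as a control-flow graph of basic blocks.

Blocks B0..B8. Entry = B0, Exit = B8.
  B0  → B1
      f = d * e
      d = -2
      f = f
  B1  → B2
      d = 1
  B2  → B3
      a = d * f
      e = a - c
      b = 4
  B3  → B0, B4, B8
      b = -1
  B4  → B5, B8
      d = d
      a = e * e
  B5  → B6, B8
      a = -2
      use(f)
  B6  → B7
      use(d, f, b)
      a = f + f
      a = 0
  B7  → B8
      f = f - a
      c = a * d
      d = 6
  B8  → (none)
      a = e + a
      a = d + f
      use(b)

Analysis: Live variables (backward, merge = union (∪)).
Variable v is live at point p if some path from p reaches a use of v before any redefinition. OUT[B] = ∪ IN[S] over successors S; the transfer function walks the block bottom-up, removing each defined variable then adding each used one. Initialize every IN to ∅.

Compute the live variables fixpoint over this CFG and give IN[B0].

Per-block solution:
  B0: | IN={c, d, e} | OUT={c, f}
  B1: | IN={c, f} | OUT={c, d, f}
  B2: | IN={c, d, f} | OUT={a, c, d, e, f}
  B3: | IN={a, c, d, e, f} | OUT={a, b, c, d, e, f}
  B4: | IN={b, d, e, f} | OUT={a, b, d, e, f}
  B5: | IN={b, d, e, f} | OUT={a, b, d, e, f}
  B6: | IN={b, d, e, f} | OUT={a, b, d, e, f}
  B7: | IN={a, b, d, e, f} | OUT={a, b, d, e, f}
  B8: | IN={a, b, d, e, f} | OUT={}

Merge at B0: OUT[B0] = IN[B1] = {c, f}
Applying B0's transfer function to that OUT value gives IN[B0] (row B0 above).

Answer: {c, d, e}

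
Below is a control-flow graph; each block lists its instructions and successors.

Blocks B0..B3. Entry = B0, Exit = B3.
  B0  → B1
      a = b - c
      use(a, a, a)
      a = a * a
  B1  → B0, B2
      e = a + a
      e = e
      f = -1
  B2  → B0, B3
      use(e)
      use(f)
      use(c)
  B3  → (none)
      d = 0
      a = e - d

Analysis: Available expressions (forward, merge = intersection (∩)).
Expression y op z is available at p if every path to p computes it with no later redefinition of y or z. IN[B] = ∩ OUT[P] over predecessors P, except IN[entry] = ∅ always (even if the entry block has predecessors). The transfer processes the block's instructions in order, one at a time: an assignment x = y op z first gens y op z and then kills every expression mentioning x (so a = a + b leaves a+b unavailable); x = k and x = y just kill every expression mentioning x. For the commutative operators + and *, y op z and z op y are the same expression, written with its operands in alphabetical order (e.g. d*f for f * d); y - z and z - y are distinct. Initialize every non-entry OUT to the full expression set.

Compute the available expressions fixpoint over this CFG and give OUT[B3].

Fixpoint table:
  B0:   IN={}   OUT={b-c}
  B1:   IN={b-c}   OUT={a+a, b-c}
  B2:   IN={a+a, b-c}   OUT={a+a, b-c}
  B3:   IN={a+a, b-c}   OUT={b-c, e-d}

Merge at B3: IN[B3] = OUT[B2] = {a+a, b-c}
Applying B3's transfer function to that IN value gives OUT[B3] (row B3 above).

Answer: {b-c, e-d}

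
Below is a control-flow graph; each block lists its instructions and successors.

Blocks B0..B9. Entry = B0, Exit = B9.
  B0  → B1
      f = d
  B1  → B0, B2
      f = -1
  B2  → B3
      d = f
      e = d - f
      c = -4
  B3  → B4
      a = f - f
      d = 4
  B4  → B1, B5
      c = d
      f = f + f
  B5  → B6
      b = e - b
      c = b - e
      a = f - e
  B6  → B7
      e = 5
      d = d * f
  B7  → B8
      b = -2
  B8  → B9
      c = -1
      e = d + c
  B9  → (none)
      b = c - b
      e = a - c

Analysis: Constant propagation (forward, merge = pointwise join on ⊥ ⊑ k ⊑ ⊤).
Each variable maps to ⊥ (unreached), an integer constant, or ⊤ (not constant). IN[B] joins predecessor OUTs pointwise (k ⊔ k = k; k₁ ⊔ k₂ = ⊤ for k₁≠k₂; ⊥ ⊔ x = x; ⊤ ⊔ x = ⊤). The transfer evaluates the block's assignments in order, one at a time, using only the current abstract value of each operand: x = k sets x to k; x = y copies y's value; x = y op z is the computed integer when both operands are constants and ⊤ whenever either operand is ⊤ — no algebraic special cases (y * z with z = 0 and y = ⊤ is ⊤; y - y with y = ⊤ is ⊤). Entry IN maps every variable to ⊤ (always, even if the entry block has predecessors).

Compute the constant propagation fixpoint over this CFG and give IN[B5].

Answer: {a: 0, b: ⊤, c: 4, d: 4, e: 0, f: -2}

Trace:
Per-block solution:
  B0: | IN=(all ⊤) | OUT=(all ⊤)
  B1: | IN=(all ⊤) | OUT={f:-1; rest ⊤}
  B2: | IN={f:-1; rest ⊤} | OUT={c:-4, d:-1, e:0, f:-1; rest ⊤}
  B3: | IN={c:-4, d:-1, e:0, f:-1; rest ⊤} | OUT={a:0, c:-4, d:4, e:0, f:-1; rest ⊤}
  B4: | IN={a:0, c:-4, d:4, e:0, f:-1; rest ⊤} | OUT={a:0, c:4, d:4, e:0, f:-2; rest ⊤}
  B5: | IN={a:0, c:4, d:4, e:0, f:-2; rest ⊤} | OUT={a:-2, d:4, e:0, f:-2; rest ⊤}
  B6: | IN={a:-2, d:4, e:0, f:-2; rest ⊤} | OUT={a:-2, d:-8, e:5, f:-2; rest ⊤}
  B7: | IN={a:-2, d:-8, e:5, f:-2; rest ⊤} | OUT={a:-2, b:-2, d:-8, e:5, f:-2; rest ⊤}
  B8: | IN={a:-2, b:-2, d:-8, e:5, f:-2; rest ⊤} | OUT={a:-2, b:-2, c:-1, d:-8, e:-9, f:-2; rest ⊤}
  B9: | IN={a:-2, b:-2, c:-1, d:-8, e:-9, f:-2; rest ⊤} | OUT={a:-2, b:1, c:-1, d:-8, e:-1, f:-2; rest ⊤}

Merge at B5: IN[B5] = OUT[B4] = {a: 0, b: ⊤, c: 4, d: 4, e: 0, f: -2}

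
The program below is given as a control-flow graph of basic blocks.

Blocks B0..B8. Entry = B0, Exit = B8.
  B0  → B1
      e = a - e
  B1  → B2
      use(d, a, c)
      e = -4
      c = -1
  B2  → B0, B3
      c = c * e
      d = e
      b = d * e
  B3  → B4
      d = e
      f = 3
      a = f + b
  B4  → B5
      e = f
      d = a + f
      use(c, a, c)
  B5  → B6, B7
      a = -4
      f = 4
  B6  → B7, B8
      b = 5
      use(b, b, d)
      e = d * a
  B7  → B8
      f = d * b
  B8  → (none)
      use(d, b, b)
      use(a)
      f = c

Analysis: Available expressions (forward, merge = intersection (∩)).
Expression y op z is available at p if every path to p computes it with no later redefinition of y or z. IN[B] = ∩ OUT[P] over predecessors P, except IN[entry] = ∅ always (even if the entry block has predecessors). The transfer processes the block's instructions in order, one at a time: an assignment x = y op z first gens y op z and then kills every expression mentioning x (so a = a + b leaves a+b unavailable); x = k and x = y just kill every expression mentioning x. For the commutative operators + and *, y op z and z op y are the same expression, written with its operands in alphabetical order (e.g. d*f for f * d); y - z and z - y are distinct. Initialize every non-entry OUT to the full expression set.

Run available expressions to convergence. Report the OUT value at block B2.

Answer: {d*e}

Trace:
Converged values:
  B0: | IN={} | OUT={}
  B1: | IN={} | OUT={}
  B2: | IN={} | OUT={d*e}
  B3: | IN={d*e} | OUT={b+f}
  B4: | IN={b+f} | OUT={a+f, b+f}
  B5: | IN={a+f, b+f} | OUT={}
  B6: | IN={} | OUT={a*d}
  B7: | IN={} | OUT={b*d}
  B8: | IN={} | OUT={}

Merge at B2: IN[B2] = OUT[B1] = {}
Applying B2's transfer function to that IN value gives OUT[B2] (row B2 above).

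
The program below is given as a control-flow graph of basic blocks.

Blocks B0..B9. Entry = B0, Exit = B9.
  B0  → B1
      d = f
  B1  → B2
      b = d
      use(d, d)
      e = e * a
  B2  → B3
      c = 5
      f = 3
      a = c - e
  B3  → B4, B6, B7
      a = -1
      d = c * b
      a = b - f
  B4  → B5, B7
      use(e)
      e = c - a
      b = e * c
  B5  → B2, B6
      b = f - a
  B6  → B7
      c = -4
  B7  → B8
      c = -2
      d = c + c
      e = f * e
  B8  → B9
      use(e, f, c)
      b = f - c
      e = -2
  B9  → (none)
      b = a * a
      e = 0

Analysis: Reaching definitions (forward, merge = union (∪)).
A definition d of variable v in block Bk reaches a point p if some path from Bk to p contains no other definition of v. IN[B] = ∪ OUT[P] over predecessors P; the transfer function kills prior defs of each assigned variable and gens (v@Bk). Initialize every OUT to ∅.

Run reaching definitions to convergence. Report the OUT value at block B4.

Answer: {a@B3, b@B4, c@B2, d@B3, e@B4, f@B2}

Trace:
Fixpoint table:
  B0:   IN={}   OUT={d@B0}
  B1:   IN={d@B0}   OUT={b@B1, d@B0, e@B1}
  B2:   IN={a@B3, b@B1, b@B5, c@B2, d@B0, d@B3, e@B1, e@B4, f@B2}   OUT={a@B2, b@B1, b@B5, c@B2, d@B0, d@B3, e@B1, e@B4, f@B2}
  B3:   IN={a@B2, b@B1, b@B5, c@B2, d@B0, d@B3, e@B1, e@B4, f@B2}   OUT={a@B3, b@B1, b@B5, c@B2, d@B3, e@B1, e@B4, f@B2}
  B4:   IN={a@B3, b@B1, b@B5, c@B2, d@B3, e@B1, e@B4, f@B2}   OUT={a@B3, b@B4, c@B2, d@B3, e@B4, f@B2}
  B5:   IN={a@B3, b@B4, c@B2, d@B3, e@B4, f@B2}   OUT={a@B3, b@B5, c@B2, d@B3, e@B4, f@B2}
  B6:   IN={a@B3, b@B1, b@B5, c@B2, d@B3, e@B1, e@B4, f@B2}   OUT={a@B3, b@B1, b@B5, c@B6, d@B3, e@B1, e@B4, f@B2}
  B7:   IN={a@B3, b@B1, b@B4, b@B5, c@B2, c@B6, d@B3, e@B1, e@B4, f@B2}   OUT={a@B3, b@B1, b@B4, b@B5, c@B7, d@B7, e@B7, f@B2}
  B8:   IN={a@B3, b@B1, b@B4, b@B5, c@B7, d@B7, e@B7, f@B2}   OUT={a@B3, b@B8, c@B7, d@B7, e@B8, f@B2}
  B9:   IN={a@B3, b@B8, c@B7, d@B7, e@B8, f@B2}   OUT={a@B3, b@B9, c@B7, d@B7, e@B9, f@B2}

Merge at B4: IN[B4] = OUT[B3] = {a@B3, b@B1, b@B5, c@B2, d@B3, e@B1, e@B4, f@B2}
Applying B4's transfer function to that IN value gives OUT[B4] (row B4 above).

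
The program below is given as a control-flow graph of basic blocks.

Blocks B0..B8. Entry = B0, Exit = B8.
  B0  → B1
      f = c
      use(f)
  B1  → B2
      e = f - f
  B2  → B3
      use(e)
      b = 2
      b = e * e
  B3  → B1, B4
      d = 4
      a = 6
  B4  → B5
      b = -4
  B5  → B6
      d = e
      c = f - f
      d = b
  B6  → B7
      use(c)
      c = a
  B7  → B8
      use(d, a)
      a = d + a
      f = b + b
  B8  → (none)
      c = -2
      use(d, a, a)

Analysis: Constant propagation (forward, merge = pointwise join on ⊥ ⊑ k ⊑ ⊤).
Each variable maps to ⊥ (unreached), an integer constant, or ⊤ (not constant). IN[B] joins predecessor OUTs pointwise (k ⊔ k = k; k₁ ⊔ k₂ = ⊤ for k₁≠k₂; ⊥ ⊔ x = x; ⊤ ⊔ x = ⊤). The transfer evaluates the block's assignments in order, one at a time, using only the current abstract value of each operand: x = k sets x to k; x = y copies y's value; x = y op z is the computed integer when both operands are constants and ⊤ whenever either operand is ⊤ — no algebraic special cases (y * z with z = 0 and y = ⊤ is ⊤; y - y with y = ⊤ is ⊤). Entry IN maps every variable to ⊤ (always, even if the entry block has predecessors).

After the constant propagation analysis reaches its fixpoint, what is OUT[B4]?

Answer: {a: 6, b: -4, c: ⊤, d: 4, e: ⊤, f: ⊤}

Working:
Converged values:
  B0:  IN=(all ⊤)  OUT=(all ⊤)
  B1:  IN=(all ⊤)  OUT=(all ⊤)
  B2:  IN=(all ⊤)  OUT=(all ⊤)
  B3:  IN=(all ⊤)  OUT={a:6, d:4; rest ⊤}
  B4:  IN={a:6, d:4; rest ⊤}  OUT={a:6, b:-4, d:4; rest ⊤}
  B5:  IN={a:6, b:-4, d:4; rest ⊤}  OUT={a:6, b:-4, d:-4; rest ⊤}
  B6:  IN={a:6, b:-4, d:-4; rest ⊤}  OUT={a:6, b:-4, c:6, d:-4; rest ⊤}
  B7:  IN={a:6, b:-4, c:6, d:-4; rest ⊤}  OUT={a:2, b:-4, c:6, d:-4, f:-8; rest ⊤}
  B8:  IN={a:2, b:-4, c:6, d:-4, f:-8; rest ⊤}  OUT={a:2, b:-4, c:-2, d:-4, f:-8; rest ⊤}

Merge at B4: IN[B4] = OUT[B3] = {a: 6, b: ⊤, c: ⊤, d: 4, e: ⊤, f: ⊤}
Applying B4's transfer function to that IN value gives OUT[B4] (row B4 above).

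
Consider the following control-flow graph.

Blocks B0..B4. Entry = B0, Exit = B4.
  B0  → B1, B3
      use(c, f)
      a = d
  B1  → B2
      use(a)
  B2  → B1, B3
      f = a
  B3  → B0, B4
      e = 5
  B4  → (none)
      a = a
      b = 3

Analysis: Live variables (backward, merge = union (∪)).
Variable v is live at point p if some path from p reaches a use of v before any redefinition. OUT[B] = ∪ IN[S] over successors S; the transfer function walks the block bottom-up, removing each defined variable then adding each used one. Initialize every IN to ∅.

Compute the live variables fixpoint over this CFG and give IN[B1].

Answer: {a, c, d}

Derivation:
Fixpoint table:
  B0: | IN={c, d, f} | OUT={a, c, d, f}
  B1: | IN={a, c, d} | OUT={a, c, d}
  B2: | IN={a, c, d} | OUT={a, c, d, f}
  B3: | IN={a, c, d, f} | OUT={a, c, d, f}
  B4: | IN={a} | OUT={}

Merge at B1: OUT[B1] = IN[B2] = {a, c, d}
Applying B1's transfer function to that OUT value gives IN[B1] (row B1 above).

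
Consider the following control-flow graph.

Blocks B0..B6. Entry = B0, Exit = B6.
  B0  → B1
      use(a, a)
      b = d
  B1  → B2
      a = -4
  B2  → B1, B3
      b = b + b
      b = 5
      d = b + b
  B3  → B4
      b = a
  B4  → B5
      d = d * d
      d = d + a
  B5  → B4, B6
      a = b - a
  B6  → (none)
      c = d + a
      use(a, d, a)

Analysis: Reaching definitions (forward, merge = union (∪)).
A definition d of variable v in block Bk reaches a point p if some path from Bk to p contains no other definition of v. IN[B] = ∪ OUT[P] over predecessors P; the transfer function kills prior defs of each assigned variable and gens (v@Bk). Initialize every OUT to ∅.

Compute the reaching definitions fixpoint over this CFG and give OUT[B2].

Fixpoint table:
  B0:   IN={}   OUT={b@B0}
  B1:   IN={a@B1, b@B0, b@B2, d@B2}   OUT={a@B1, b@B0, b@B2, d@B2}
  B2:   IN={a@B1, b@B0, b@B2, d@B2}   OUT={a@B1, b@B2, d@B2}
  B3:   IN={a@B1, b@B2, d@B2}   OUT={a@B1, b@B3, d@B2}
  B4:   IN={a@B1, a@B5, b@B3, d@B2, d@B4}   OUT={a@B1, a@B5, b@B3, d@B4}
  B5:   IN={a@B1, a@B5, b@B3, d@B4}   OUT={a@B5, b@B3, d@B4}
  B6:   IN={a@B5, b@B3, d@B4}   OUT={a@B5, b@B3, c@B6, d@B4}

Merge at B2: IN[B2] = OUT[B1] = {a@B1, b@B0, b@B2, d@B2}
Applying B2's transfer function to that IN value gives OUT[B2] (row B2 above).

Answer: {a@B1, b@B2, d@B2}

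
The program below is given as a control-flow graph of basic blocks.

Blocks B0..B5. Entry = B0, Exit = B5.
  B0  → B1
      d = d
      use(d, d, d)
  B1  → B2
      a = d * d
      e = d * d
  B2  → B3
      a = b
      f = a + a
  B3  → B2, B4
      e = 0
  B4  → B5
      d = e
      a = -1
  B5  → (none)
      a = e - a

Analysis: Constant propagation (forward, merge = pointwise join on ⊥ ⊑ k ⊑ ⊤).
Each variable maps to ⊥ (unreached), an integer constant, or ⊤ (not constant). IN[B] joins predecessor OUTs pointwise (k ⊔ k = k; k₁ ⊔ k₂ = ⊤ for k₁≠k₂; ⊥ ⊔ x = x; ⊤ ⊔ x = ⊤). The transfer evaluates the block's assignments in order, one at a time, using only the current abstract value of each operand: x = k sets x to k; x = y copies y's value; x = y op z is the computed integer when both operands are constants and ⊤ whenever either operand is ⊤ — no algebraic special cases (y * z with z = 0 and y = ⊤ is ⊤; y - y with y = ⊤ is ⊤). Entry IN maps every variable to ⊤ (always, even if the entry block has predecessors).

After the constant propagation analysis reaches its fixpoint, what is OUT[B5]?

Answer: {a: 1, b: ⊤, c: ⊤, d: 0, e: 0, f: ⊤}

Working:
Converged values:
  B0: | IN=(all ⊤) | OUT=(all ⊤)
  B1: | IN=(all ⊤) | OUT=(all ⊤)
  B2: | IN=(all ⊤) | OUT=(all ⊤)
  B3: | IN=(all ⊤) | OUT={e:0; rest ⊤}
  B4: | IN={e:0; rest ⊤} | OUT={a:-1, d:0, e:0; rest ⊤}
  B5: | IN={a:-1, d:0, e:0; rest ⊤} | OUT={a:1, d:0, e:0; rest ⊤}

Merge at B5: IN[B5] = OUT[B4] = {a: -1, b: ⊤, c: ⊤, d: 0, e: 0, f: ⊤}
Applying B5's transfer function to that IN value gives OUT[B5] (row B5 above).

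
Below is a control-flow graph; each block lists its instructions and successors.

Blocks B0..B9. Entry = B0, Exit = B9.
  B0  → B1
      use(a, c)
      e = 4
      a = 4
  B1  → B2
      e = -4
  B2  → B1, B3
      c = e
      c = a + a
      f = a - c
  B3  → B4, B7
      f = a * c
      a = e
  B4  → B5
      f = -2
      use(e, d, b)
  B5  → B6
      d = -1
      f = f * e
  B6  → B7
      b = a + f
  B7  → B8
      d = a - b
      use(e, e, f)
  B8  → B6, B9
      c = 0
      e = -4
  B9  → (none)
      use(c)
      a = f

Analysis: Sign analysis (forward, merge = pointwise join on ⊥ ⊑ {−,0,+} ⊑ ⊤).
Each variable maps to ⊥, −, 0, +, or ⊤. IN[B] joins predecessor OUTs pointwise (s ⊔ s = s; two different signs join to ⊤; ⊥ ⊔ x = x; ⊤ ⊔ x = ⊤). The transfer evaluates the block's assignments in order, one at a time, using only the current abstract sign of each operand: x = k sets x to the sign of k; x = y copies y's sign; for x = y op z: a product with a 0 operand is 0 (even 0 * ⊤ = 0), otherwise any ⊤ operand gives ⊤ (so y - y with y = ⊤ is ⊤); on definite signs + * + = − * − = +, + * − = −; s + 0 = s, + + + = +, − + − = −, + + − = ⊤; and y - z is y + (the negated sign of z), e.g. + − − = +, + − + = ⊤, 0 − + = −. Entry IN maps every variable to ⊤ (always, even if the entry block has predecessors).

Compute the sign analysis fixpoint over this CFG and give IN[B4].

Converged values:
  B0:  IN=(all ⊤)  OUT={a:+, e:+; rest ⊤}
  B1:  IN={a:+; rest ⊤}  OUT={a:+, e:-; rest ⊤}
  B2:  IN={a:+, e:-; rest ⊤}  OUT={a:+, c:+, e:-; rest ⊤}
  B3:  IN={a:+, c:+, e:-; rest ⊤}  OUT={a:-, c:+, e:-, f:+; rest ⊤}
  B4:  IN={a:-, c:+, e:-, f:+; rest ⊤}  OUT={a:-, c:+, e:-, f:-; rest ⊤}
  B5:  IN={a:-, c:+, e:-, f:-; rest ⊤}  OUT={a:-, c:+, d:-, e:-, f:+; rest ⊤}
  B6:  IN={a:-, e:-, f:+; rest ⊤}  OUT={a:-, e:-, f:+; rest ⊤}
  B7:  IN={a:-, e:-, f:+; rest ⊤}  OUT={a:-, e:-, f:+; rest ⊤}
  B8:  IN={a:-, e:-, f:+; rest ⊤}  OUT={a:-, c:0, e:-, f:+; rest ⊤}
  B9:  IN={a:-, c:0, e:-, f:+; rest ⊤}  OUT={a:+, c:0, e:-, f:+; rest ⊤}

Merge at B4: IN[B4] = OUT[B3] = {a: -, b: ⊤, c: +, d: ⊤, e: -, f: +}

Answer: {a: -, b: ⊤, c: +, d: ⊤, e: -, f: +}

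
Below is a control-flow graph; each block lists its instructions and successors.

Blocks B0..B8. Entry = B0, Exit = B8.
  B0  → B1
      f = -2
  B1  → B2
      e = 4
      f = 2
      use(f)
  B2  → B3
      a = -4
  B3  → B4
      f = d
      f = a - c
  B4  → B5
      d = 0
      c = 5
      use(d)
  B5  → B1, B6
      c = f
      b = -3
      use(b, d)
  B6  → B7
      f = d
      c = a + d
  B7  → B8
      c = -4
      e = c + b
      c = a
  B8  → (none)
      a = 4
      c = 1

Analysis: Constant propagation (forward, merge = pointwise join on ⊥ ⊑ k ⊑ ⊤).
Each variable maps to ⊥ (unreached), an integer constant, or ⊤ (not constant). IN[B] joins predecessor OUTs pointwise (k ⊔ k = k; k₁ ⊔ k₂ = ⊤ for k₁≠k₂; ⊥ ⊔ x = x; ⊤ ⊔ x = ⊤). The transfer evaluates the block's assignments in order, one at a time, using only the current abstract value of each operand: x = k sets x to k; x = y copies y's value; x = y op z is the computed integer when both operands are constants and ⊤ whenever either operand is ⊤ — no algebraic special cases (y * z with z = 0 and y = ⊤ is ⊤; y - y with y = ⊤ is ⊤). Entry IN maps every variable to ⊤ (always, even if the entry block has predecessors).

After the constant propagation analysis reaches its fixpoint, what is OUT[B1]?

Per-block solution:
  B0:   IN=(all ⊤)   OUT={f:-2; rest ⊤}
  B1:   IN=(all ⊤)   OUT={e:4, f:2; rest ⊤}
  B2:   IN={e:4, f:2; rest ⊤}   OUT={a:-4, e:4, f:2; rest ⊤}
  B3:   IN={a:-4, e:4, f:2; rest ⊤}   OUT={a:-4, e:4; rest ⊤}
  B4:   IN={a:-4, e:4; rest ⊤}   OUT={a:-4, c:5, d:0, e:4; rest ⊤}
  B5:   IN={a:-4, c:5, d:0, e:4; rest ⊤}   OUT={a:-4, b:-3, d:0, e:4; rest ⊤}
  B6:   IN={a:-4, b:-3, d:0, e:4; rest ⊤}   OUT={a:-4, b:-3, c:-4, d:0, e:4, f:0; rest ⊤}
  B7:   IN={a:-4, b:-3, c:-4, d:0, e:4, f:0; rest ⊤}   OUT={a:-4, b:-3, c:-4, d:0, e:-7, f:0; rest ⊤}
  B8:   IN={a:-4, b:-3, c:-4, d:0, e:-7, f:0; rest ⊤}   OUT={a:4, b:-3, c:1, d:0, e:-7, f:0; rest ⊤}

Merge at B1: IN[B1] = OUT[B0] ⊔ OUT[B5] = {a: ⊤, b: ⊤, c: ⊤, d: ⊤, e: ⊤, f: ⊤}
Applying B1's transfer function to that IN value gives OUT[B1] (row B1 above).

Answer: {a: ⊤, b: ⊤, c: ⊤, d: ⊤, e: 4, f: 2}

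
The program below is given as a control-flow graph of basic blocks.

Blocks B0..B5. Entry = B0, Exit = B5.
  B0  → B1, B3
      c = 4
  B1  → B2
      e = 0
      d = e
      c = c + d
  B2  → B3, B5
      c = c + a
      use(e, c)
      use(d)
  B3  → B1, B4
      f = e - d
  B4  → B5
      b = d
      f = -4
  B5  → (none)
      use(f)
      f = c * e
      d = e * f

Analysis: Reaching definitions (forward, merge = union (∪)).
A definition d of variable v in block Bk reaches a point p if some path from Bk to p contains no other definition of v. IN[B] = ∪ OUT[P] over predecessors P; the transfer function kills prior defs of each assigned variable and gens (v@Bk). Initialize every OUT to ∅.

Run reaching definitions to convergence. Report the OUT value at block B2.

Fixpoint table:
  B0: | IN={} | OUT={c@B0}
  B1: | IN={c@B0, c@B2, d@B1, e@B1, f@B3} | OUT={c@B1, d@B1, e@B1, f@B3}
  B2: | IN={c@B1, d@B1, e@B1, f@B3} | OUT={c@B2, d@B1, e@B1, f@B3}
  B3: | IN={c@B0, c@B2, d@B1, e@B1, f@B3} | OUT={c@B0, c@B2, d@B1, e@B1, f@B3}
  B4: | IN={c@B0, c@B2, d@B1, e@B1, f@B3} | OUT={b@B4, c@B0, c@B2, d@B1, e@B1, f@B4}
  B5: | IN={b@B4, c@B0, c@B2, d@B1, e@B1, f@B3, f@B4} | OUT={b@B4, c@B0, c@B2, d@B5, e@B1, f@B5}

Merge at B2: IN[B2] = OUT[B1] = {c@B1, d@B1, e@B1, f@B3}
Applying B2's transfer function to that IN value gives OUT[B2] (row B2 above).

Answer: {c@B2, d@B1, e@B1, f@B3}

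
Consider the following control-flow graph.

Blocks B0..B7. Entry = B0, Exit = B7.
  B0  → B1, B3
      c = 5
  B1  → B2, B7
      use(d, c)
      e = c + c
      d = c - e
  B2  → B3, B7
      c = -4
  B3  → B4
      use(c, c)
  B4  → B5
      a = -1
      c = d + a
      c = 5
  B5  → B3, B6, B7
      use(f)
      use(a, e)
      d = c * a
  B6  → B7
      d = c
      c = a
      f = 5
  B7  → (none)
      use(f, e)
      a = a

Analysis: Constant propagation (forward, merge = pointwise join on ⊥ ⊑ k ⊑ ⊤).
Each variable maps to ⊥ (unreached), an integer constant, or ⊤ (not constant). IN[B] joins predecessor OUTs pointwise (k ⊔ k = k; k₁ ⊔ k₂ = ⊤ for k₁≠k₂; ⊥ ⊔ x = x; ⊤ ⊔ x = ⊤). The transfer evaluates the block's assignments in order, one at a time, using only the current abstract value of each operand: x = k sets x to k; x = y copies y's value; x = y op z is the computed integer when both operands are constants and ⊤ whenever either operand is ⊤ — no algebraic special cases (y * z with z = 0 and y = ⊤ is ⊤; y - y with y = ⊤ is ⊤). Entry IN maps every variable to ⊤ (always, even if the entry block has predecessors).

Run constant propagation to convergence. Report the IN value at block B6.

Answer: {a: -1, b: ⊤, c: 5, d: -5, e: ⊤, f: ⊤}

Trace:
Per-block solution:
  B0:   IN=(all ⊤)   OUT={c:5; rest ⊤}
  B1:   IN={c:5; rest ⊤}   OUT={c:5, d:-5, e:10; rest ⊤}
  B2:   IN={c:5, d:-5, e:10; rest ⊤}   OUT={c:-4, d:-5, e:10; rest ⊤}
  B3:   IN=(all ⊤)   OUT=(all ⊤)
  B4:   IN=(all ⊤)   OUT={a:-1, c:5; rest ⊤}
  B5:   IN={a:-1, c:5; rest ⊤}   OUT={a:-1, c:5, d:-5; rest ⊤}
  B6:   IN={a:-1, c:5, d:-5; rest ⊤}   OUT={a:-1, c:-1, d:5, f:5; rest ⊤}
  B7:   IN=(all ⊤)   OUT=(all ⊤)

Merge at B6: IN[B6] = OUT[B5] = {a: -1, b: ⊤, c: 5, d: -5, e: ⊤, f: ⊤}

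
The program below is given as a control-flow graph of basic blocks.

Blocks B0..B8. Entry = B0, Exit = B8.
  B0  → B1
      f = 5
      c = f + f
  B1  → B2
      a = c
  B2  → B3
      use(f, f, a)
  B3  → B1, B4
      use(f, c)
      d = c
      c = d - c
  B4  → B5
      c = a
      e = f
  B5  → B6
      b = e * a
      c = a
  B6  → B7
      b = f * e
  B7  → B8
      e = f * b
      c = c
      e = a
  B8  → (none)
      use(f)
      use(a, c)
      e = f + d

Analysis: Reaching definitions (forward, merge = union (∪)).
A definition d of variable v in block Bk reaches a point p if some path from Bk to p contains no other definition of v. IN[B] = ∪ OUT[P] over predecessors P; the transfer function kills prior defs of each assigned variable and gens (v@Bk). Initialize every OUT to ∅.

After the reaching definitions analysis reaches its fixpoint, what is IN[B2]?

Converged values:
  B0: | IN={} | OUT={c@B0, f@B0}
  B1: | IN={a@B1, c@B0, c@B3, d@B3, f@B0} | OUT={a@B1, c@B0, c@B3, d@B3, f@B0}
  B2: | IN={a@B1, c@B0, c@B3, d@B3, f@B0} | OUT={a@B1, c@B0, c@B3, d@B3, f@B0}
  B3: | IN={a@B1, c@B0, c@B3, d@B3, f@B0} | OUT={a@B1, c@B3, d@B3, f@B0}
  B4: | IN={a@B1, c@B3, d@B3, f@B0} | OUT={a@B1, c@B4, d@B3, e@B4, f@B0}
  B5: | IN={a@B1, c@B4, d@B3, e@B4, f@B0} | OUT={a@B1, b@B5, c@B5, d@B3, e@B4, f@B0}
  B6: | IN={a@B1, b@B5, c@B5, d@B3, e@B4, f@B0} | OUT={a@B1, b@B6, c@B5, d@B3, e@B4, f@B0}
  B7: | IN={a@B1, b@B6, c@B5, d@B3, e@B4, f@B0} | OUT={a@B1, b@B6, c@B7, d@B3, e@B7, f@B0}
  B8: | IN={a@B1, b@B6, c@B7, d@B3, e@B7, f@B0} | OUT={a@B1, b@B6, c@B7, d@B3, e@B8, f@B0}

Merge at B2: IN[B2] = OUT[B1] = {a@B1, c@B0, c@B3, d@B3, f@B0}

Answer: {a@B1, c@B0, c@B3, d@B3, f@B0}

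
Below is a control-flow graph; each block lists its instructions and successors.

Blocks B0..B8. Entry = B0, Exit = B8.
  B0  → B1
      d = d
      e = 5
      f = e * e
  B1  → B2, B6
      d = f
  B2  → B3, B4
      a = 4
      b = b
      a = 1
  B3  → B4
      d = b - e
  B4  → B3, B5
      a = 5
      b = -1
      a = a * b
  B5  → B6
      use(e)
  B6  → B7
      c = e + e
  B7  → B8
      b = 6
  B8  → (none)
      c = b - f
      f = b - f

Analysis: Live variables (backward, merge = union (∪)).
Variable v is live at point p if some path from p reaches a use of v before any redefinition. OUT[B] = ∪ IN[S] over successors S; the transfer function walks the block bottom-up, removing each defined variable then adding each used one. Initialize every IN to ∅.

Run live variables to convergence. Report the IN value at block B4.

Answer: {e, f}

Derivation:
Fixpoint table:
  B0: | IN={b, d} | OUT={b, e, f}
  B1: | IN={b, e, f} | OUT={b, e, f}
  B2: | IN={b, e, f} | OUT={b, e, f}
  B3: | IN={b, e, f} | OUT={e, f}
  B4: | IN={e, f} | OUT={b, e, f}
  B5: | IN={e, f} | OUT={e, f}
  B6: | IN={e, f} | OUT={f}
  B7: | IN={f} | OUT={b, f}
  B8: | IN={b, f} | OUT={}

Merge at B4: OUT[B4] = IN[B3] ⊔ IN[B5] = {b, e, f}
Applying B4's transfer function to that OUT value gives IN[B4] (row B4 above).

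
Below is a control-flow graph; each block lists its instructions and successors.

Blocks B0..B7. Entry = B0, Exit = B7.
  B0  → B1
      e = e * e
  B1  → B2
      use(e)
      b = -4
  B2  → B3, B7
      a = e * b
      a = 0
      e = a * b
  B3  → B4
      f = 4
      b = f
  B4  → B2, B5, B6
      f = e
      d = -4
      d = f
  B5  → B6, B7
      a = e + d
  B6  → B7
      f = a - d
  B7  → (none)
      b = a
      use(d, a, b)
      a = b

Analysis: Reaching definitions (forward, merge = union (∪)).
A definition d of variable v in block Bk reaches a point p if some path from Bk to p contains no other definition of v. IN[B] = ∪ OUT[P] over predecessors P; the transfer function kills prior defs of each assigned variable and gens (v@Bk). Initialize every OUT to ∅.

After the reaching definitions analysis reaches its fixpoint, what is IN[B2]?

Per-block solution:
  B0:  IN={}  OUT={e@B0}
  B1:  IN={e@B0}  OUT={b@B1, e@B0}
  B2:  IN={a@B2, b@B1, b@B3, d@B4, e@B0, e@B2, f@B4}  OUT={a@B2, b@B1, b@B3, d@B4, e@B2, f@B4}
  B3:  IN={a@B2, b@B1, b@B3, d@B4, e@B2, f@B4}  OUT={a@B2, b@B3, d@B4, e@B2, f@B3}
  B4:  IN={a@B2, b@B3, d@B4, e@B2, f@B3}  OUT={a@B2, b@B3, d@B4, e@B2, f@B4}
  B5:  IN={a@B2, b@B3, d@B4, e@B2, f@B4}  OUT={a@B5, b@B3, d@B4, e@B2, f@B4}
  B6:  IN={a@B2, a@B5, b@B3, d@B4, e@B2, f@B4}  OUT={a@B2, a@B5, b@B3, d@B4, e@B2, f@B6}
  B7:  IN={a@B2, a@B5, b@B1, b@B3, d@B4, e@B2, f@B4, f@B6}  OUT={a@B7, b@B7, d@B4, e@B2, f@B4, f@B6}

Merge at B2: IN[B2] = OUT[B1] ⊔ OUT[B4] = {a@B2, b@B1, b@B3, d@B4, e@B0, e@B2, f@B4}

Answer: {a@B2, b@B1, b@B3, d@B4, e@B0, e@B2, f@B4}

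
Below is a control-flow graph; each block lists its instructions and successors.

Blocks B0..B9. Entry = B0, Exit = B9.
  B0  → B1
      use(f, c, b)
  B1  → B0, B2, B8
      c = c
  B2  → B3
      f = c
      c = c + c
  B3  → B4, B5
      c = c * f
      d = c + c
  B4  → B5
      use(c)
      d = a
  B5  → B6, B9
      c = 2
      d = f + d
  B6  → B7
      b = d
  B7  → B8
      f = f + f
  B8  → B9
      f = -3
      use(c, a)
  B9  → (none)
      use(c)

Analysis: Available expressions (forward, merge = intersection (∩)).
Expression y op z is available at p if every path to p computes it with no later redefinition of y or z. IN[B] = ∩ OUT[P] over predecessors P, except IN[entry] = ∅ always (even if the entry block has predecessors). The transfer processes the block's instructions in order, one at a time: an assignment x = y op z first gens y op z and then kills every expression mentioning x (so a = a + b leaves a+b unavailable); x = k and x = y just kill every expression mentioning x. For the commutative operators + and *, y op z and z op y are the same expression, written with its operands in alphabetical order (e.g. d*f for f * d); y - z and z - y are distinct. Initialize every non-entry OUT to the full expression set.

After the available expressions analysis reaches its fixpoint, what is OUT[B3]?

Converged values:
  B0:   IN={}   OUT={}
  B1:   IN={}   OUT={}
  B2:   IN={}   OUT={}
  B3:   IN={}   OUT={c+c}
  B4:   IN={c+c}   OUT={c+c}
  B5:   IN={c+c}   OUT={}
  B6:   IN={}   OUT={}
  B7:   IN={}   OUT={}
  B8:   IN={}   OUT={}
  B9:   IN={}   OUT={}

Merge at B3: IN[B3] = OUT[B2] = {}
Applying B3's transfer function to that IN value gives OUT[B3] (row B3 above).

Answer: {c+c}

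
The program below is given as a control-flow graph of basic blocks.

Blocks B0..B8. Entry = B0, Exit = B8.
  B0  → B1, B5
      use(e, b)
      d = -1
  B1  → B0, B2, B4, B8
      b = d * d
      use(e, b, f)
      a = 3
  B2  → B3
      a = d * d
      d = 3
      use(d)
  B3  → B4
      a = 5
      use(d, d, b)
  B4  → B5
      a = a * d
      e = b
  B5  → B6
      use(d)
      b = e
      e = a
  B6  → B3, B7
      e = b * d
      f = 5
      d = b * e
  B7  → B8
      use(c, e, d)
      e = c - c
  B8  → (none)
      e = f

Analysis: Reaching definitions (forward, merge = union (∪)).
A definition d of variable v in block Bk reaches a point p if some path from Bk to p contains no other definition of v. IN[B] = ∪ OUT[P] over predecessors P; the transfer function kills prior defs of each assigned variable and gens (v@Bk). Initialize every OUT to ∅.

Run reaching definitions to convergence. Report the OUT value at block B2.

Answer: {a@B2, b@B1, d@B2}

Derivation:
Per-block solution:
  B0:   IN={a@B1, b@B1, d@B0}   OUT={a@B1, b@B1, d@B0}
  B1:   IN={a@B1, b@B1, d@B0}   OUT={a@B1, b@B1, d@B0}
  B2:   IN={a@B1, b@B1, d@B0}   OUT={a@B2, b@B1, d@B2}
  B3:   IN={a@B1, a@B2, a@B4, b@B1, b@B5, d@B2, d@B6, e@B6, f@B6}   OUT={a@B3, b@B1, b@B5, d@B2, d@B6, e@B6, f@B6}
  B4:   IN={a@B1, a@B3, b@B1, b@B5, d@B0, d@B2, d@B6, e@B6, f@B6}   OUT={a@B4, b@B1, b@B5, d@B0, d@B2, d@B6, e@B4, f@B6}
  B5:   IN={a@B1, a@B4, b@B1, b@B5, d@B0, d@B2, d@B6, e@B4, f@B6}   OUT={a@B1, a@B4, b@B5, d@B0, d@B2, d@B6, e@B5, f@B6}
  B6:   IN={a@B1, a@B4, b@B5, d@B0, d@B2, d@B6, e@B5, f@B6}   OUT={a@B1, a@B4, b@B5, d@B6, e@B6, f@B6}
  B7:   IN={a@B1, a@B4, b@B5, d@B6, e@B6, f@B6}   OUT={a@B1, a@B4, b@B5, d@B6, e@B7, f@B6}
  B8:   IN={a@B1, a@B4, b@B1, b@B5, d@B0, d@B6, e@B7, f@B6}   OUT={a@B1, a@B4, b@B1, b@B5, d@B0, d@B6, e@B8, f@B6}

Merge at B2: IN[B2] = OUT[B1] = {a@B1, b@B1, d@B0}
Applying B2's transfer function to that IN value gives OUT[B2] (row B2 above).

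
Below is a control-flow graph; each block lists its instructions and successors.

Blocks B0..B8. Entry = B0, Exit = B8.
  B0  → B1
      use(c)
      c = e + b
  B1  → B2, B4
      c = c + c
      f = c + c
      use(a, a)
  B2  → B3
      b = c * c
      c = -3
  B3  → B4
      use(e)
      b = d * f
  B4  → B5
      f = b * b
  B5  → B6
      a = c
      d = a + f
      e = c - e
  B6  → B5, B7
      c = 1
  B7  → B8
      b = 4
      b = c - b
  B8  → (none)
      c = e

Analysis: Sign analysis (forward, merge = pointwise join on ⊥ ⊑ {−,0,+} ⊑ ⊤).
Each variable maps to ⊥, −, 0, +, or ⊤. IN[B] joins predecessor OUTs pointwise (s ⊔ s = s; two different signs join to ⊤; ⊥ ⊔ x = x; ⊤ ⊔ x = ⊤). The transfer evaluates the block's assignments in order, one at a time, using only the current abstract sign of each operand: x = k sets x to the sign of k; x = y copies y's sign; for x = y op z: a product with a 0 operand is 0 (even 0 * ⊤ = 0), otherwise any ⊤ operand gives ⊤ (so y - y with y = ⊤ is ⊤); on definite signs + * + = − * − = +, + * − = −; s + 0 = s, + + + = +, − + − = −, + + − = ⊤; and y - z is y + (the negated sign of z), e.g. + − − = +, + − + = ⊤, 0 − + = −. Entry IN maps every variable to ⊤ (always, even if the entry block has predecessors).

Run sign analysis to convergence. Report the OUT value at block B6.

Per-block solution:
  B0:  IN=(all ⊤)  OUT=(all ⊤)
  B1:  IN=(all ⊤)  OUT=(all ⊤)
  B2:  IN=(all ⊤)  OUT={c:-; rest ⊤}
  B3:  IN={c:-; rest ⊤}  OUT={c:-; rest ⊤}
  B4:  IN=(all ⊤)  OUT=(all ⊤)
  B5:  IN=(all ⊤)  OUT=(all ⊤)
  B6:  IN=(all ⊤)  OUT={c:+; rest ⊤}
  B7:  IN={c:+; rest ⊤}  OUT={c:+; rest ⊤}
  B8:  IN={c:+; rest ⊤}  OUT=(all ⊤)

Merge at B6: IN[B6] = OUT[B5] = {a: ⊤, b: ⊤, c: ⊤, d: ⊤, e: ⊤, f: ⊤}
Applying B6's transfer function to that IN value gives OUT[B6] (row B6 above).

Answer: {a: ⊤, b: ⊤, c: +, d: ⊤, e: ⊤, f: ⊤}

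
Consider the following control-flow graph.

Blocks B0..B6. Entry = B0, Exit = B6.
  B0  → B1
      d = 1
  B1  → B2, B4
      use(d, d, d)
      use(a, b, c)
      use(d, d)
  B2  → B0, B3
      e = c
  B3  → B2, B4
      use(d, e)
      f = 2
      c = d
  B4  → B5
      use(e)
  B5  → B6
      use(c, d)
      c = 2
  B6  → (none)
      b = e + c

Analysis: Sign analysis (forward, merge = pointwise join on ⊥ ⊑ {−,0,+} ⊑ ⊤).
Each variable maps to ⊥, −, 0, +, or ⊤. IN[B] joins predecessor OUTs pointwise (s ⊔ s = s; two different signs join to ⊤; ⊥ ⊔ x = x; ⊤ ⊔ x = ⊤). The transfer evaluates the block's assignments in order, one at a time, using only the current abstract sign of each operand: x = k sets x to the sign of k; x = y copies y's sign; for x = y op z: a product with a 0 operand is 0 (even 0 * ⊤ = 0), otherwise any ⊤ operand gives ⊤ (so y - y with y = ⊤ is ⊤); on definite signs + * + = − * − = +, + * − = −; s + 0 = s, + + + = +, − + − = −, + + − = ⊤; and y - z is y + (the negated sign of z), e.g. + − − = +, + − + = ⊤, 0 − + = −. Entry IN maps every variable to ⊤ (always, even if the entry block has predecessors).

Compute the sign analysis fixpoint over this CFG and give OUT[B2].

Answer: {a: ⊤, b: ⊤, c: ⊤, d: +, e: ⊤, f: ⊤}

Trace:
Per-block solution:
  B0:   IN=(all ⊤)   OUT={d:+; rest ⊤}
  B1:   IN={d:+; rest ⊤}   OUT={d:+; rest ⊤}
  B2:   IN={d:+; rest ⊤}   OUT={d:+; rest ⊤}
  B3:   IN={d:+; rest ⊤}   OUT={c:+, d:+, f:+; rest ⊤}
  B4:   IN={d:+; rest ⊤}   OUT={d:+; rest ⊤}
  B5:   IN={d:+; rest ⊤}   OUT={c:+, d:+; rest ⊤}
  B6:   IN={c:+, d:+; rest ⊤}   OUT={c:+, d:+; rest ⊤}

Merge at B2: IN[B2] = OUT[B1] ⊔ OUT[B3] = {a: ⊤, b: ⊤, c: ⊤, d: +, e: ⊤, f: ⊤}
Applying B2's transfer function to that IN value gives OUT[B2] (row B2 above).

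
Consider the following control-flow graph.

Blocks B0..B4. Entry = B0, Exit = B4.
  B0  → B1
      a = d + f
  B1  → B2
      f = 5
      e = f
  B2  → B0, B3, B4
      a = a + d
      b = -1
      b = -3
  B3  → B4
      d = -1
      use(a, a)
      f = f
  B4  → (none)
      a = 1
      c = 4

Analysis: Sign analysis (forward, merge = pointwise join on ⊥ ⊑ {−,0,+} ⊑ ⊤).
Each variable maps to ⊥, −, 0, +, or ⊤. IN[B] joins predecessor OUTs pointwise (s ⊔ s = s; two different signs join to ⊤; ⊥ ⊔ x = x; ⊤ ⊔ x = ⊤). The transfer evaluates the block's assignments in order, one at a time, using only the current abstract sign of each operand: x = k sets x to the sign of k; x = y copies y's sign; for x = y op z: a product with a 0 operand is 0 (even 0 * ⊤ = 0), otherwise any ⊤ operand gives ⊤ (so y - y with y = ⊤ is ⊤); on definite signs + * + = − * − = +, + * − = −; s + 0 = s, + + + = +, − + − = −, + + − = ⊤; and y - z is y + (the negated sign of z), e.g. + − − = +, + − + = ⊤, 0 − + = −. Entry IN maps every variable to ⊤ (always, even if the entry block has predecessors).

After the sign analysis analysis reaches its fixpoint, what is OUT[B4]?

Fixpoint table:
  B0:  IN=(all ⊤)  OUT=(all ⊤)
  B1:  IN=(all ⊤)  OUT={e:+, f:+; rest ⊤}
  B2:  IN={e:+, f:+; rest ⊤}  OUT={b:-, e:+, f:+; rest ⊤}
  B3:  IN={b:-, e:+, f:+; rest ⊤}  OUT={b:-, d:-, e:+, f:+; rest ⊤}
  B4:  IN={b:-, e:+, f:+; rest ⊤}  OUT={a:+, b:-, c:+, e:+, f:+; rest ⊤}

Merge at B4: IN[B4] = OUT[B2] ⊔ OUT[B3] = {a: ⊤, b: -, c: ⊤, d: ⊤, e: +, f: +}
Applying B4's transfer function to that IN value gives OUT[B4] (row B4 above).

Answer: {a: +, b: -, c: +, d: ⊤, e: +, f: +}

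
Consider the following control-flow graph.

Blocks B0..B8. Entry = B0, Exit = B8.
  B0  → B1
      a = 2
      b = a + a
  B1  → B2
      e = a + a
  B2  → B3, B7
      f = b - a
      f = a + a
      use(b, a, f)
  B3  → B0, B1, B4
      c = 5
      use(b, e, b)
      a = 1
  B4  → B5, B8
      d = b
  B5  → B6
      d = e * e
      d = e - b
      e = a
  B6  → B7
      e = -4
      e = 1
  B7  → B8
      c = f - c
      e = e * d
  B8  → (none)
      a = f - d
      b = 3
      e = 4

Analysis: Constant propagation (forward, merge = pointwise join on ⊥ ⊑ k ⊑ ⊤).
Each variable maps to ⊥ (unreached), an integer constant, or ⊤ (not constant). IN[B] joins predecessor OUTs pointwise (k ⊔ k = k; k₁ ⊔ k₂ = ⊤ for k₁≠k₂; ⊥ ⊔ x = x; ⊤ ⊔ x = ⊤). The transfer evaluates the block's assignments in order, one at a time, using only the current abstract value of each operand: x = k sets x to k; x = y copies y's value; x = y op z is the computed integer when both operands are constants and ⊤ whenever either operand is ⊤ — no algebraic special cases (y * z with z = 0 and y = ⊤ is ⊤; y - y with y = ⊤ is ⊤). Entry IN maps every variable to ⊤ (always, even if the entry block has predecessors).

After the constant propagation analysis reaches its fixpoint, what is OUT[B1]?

Answer: {a: ⊤, b: 4, c: ⊤, d: ⊤, e: ⊤, f: ⊤}

Working:
Per-block solution:
  B0:   IN=(all ⊤)   OUT={a:2, b:4; rest ⊤}
  B1:   IN={b:4; rest ⊤}   OUT={b:4; rest ⊤}
  B2:   IN={b:4; rest ⊤}   OUT={b:4; rest ⊤}
  B3:   IN={b:4; rest ⊤}   OUT={a:1, b:4, c:5; rest ⊤}
  B4:   IN={a:1, b:4, c:5; rest ⊤}   OUT={a:1, b:4, c:5, d:4; rest ⊤}
  B5:   IN={a:1, b:4, c:5, d:4; rest ⊤}   OUT={a:1, b:4, c:5, e:1; rest ⊤}
  B6:   IN={a:1, b:4, c:5, e:1; rest ⊤}   OUT={a:1, b:4, c:5, e:1; rest ⊤}
  B7:   IN={b:4; rest ⊤}   OUT={b:4; rest ⊤}
  B8:   IN={b:4; rest ⊤}   OUT={b:3, e:4; rest ⊤}

Merge at B1: IN[B1] = OUT[B0] ⊔ OUT[B3] = {a: ⊤, b: 4, c: ⊤, d: ⊤, e: ⊤, f: ⊤}
Applying B1's transfer function to that IN value gives OUT[B1] (row B1 above).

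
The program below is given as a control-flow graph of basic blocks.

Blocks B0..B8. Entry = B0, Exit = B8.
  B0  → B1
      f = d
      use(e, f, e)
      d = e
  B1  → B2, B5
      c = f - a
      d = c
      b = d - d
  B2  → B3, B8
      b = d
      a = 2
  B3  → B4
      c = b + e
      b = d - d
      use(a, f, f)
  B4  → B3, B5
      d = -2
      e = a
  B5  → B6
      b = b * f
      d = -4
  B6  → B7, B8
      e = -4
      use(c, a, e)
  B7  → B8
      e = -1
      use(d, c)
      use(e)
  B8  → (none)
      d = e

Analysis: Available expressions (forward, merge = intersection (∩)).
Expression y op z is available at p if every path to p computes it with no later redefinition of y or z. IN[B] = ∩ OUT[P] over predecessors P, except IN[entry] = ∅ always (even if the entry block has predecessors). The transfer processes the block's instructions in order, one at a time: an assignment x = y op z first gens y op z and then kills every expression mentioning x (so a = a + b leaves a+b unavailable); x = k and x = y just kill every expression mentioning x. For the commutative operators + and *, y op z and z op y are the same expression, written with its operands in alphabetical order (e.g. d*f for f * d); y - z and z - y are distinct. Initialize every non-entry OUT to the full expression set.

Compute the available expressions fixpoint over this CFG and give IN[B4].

Fixpoint table:
  B0:  IN={}  OUT={}
  B1:  IN={}  OUT={d-d, f-a}
  B2:  IN={d-d, f-a}  OUT={d-d}
  B3:  IN={}  OUT={d-d}
  B4:  IN={d-d}  OUT={}
  B5:  IN={}  OUT={}
  B6:  IN={}  OUT={}
  B7:  IN={}  OUT={}
  B8:  IN={}  OUT={}

Merge at B4: IN[B4] = OUT[B3] = {d-d}

Answer: {d-d}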